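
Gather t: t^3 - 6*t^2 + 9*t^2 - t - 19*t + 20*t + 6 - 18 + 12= t^3 + 3*t^2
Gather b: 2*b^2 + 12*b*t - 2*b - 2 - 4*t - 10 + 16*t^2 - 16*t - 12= 2*b^2 + b*(12*t - 2) + 16*t^2 - 20*t - 24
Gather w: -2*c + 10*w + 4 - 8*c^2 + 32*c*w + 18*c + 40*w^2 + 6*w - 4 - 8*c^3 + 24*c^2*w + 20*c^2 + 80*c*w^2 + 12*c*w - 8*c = -8*c^3 + 12*c^2 + 8*c + w^2*(80*c + 40) + w*(24*c^2 + 44*c + 16)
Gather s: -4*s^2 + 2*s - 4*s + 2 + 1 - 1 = -4*s^2 - 2*s + 2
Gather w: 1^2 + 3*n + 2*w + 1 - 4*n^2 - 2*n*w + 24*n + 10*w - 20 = -4*n^2 + 27*n + w*(12 - 2*n) - 18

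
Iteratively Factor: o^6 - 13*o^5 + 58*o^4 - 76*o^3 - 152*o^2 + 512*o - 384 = (o - 4)*(o^5 - 9*o^4 + 22*o^3 + 12*o^2 - 104*o + 96) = (o - 4)*(o - 3)*(o^4 - 6*o^3 + 4*o^2 + 24*o - 32) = (o - 4)*(o - 3)*(o - 2)*(o^3 - 4*o^2 - 4*o + 16) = (o - 4)*(o - 3)*(o - 2)*(o + 2)*(o^2 - 6*o + 8) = (o - 4)*(o - 3)*(o - 2)^2*(o + 2)*(o - 4)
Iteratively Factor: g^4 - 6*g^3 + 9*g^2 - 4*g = (g - 1)*(g^3 - 5*g^2 + 4*g) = (g - 4)*(g - 1)*(g^2 - g) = g*(g - 4)*(g - 1)*(g - 1)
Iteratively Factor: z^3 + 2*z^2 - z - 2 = (z - 1)*(z^2 + 3*z + 2) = (z - 1)*(z + 2)*(z + 1)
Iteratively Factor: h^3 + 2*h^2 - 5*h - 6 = (h + 3)*(h^2 - h - 2) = (h - 2)*(h + 3)*(h + 1)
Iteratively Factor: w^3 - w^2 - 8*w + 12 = (w - 2)*(w^2 + w - 6) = (w - 2)*(w + 3)*(w - 2)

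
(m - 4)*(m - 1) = m^2 - 5*m + 4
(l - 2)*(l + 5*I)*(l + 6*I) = l^3 - 2*l^2 + 11*I*l^2 - 30*l - 22*I*l + 60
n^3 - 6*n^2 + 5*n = n*(n - 5)*(n - 1)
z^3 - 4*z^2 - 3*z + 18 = (z - 3)^2*(z + 2)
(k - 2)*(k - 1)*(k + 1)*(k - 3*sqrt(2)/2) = k^4 - 3*sqrt(2)*k^3/2 - 2*k^3 - k^2 + 3*sqrt(2)*k^2 + 2*k + 3*sqrt(2)*k/2 - 3*sqrt(2)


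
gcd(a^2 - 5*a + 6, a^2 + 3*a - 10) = a - 2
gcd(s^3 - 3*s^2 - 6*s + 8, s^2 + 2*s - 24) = s - 4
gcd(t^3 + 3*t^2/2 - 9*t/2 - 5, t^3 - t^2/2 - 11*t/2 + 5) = t^2 + t/2 - 5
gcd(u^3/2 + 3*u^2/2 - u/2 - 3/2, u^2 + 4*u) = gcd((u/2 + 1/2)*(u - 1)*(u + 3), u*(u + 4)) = 1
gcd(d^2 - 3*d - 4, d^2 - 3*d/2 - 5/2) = d + 1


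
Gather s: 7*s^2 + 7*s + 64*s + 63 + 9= 7*s^2 + 71*s + 72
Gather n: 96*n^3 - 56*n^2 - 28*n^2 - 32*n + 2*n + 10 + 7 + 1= 96*n^3 - 84*n^2 - 30*n + 18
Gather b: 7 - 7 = 0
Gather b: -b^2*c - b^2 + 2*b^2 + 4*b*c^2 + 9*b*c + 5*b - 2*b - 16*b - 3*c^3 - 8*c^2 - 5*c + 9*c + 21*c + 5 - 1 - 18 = b^2*(1 - c) + b*(4*c^2 + 9*c - 13) - 3*c^3 - 8*c^2 + 25*c - 14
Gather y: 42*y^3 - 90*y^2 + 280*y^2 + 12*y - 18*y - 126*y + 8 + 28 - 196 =42*y^3 + 190*y^2 - 132*y - 160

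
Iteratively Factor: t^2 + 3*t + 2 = (t + 1)*(t + 2)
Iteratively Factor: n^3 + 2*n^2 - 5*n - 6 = (n + 3)*(n^2 - n - 2) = (n + 1)*(n + 3)*(n - 2)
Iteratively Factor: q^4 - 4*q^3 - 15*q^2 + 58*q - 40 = (q - 2)*(q^3 - 2*q^2 - 19*q + 20) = (q - 2)*(q + 4)*(q^2 - 6*q + 5) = (q - 2)*(q - 1)*(q + 4)*(q - 5)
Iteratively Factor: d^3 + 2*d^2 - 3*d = (d + 3)*(d^2 - d) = (d - 1)*(d + 3)*(d)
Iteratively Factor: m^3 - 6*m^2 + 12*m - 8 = (m - 2)*(m^2 - 4*m + 4) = (m - 2)^2*(m - 2)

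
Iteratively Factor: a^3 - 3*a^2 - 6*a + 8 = (a - 1)*(a^2 - 2*a - 8) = (a - 1)*(a + 2)*(a - 4)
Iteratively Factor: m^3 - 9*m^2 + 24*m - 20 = (m - 5)*(m^2 - 4*m + 4) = (m - 5)*(m - 2)*(m - 2)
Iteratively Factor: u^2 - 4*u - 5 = (u - 5)*(u + 1)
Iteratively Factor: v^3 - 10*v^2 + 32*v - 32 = (v - 2)*(v^2 - 8*v + 16) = (v - 4)*(v - 2)*(v - 4)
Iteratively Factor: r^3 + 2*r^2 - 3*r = (r)*(r^2 + 2*r - 3) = r*(r - 1)*(r + 3)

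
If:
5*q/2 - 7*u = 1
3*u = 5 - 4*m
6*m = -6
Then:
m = -1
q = 44/5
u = 3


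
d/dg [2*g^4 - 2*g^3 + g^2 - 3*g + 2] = 8*g^3 - 6*g^2 + 2*g - 3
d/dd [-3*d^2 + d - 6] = 1 - 6*d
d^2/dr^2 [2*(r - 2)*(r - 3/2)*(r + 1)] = 12*r - 10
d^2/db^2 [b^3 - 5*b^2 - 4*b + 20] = 6*b - 10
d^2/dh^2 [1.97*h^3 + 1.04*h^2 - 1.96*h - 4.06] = 11.82*h + 2.08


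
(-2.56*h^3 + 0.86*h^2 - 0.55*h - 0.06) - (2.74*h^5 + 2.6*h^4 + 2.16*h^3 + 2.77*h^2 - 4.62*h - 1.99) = -2.74*h^5 - 2.6*h^4 - 4.72*h^3 - 1.91*h^2 + 4.07*h + 1.93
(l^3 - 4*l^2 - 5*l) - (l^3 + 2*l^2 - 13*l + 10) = -6*l^2 + 8*l - 10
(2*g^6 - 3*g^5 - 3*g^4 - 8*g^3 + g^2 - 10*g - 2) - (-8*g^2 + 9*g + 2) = 2*g^6 - 3*g^5 - 3*g^4 - 8*g^3 + 9*g^2 - 19*g - 4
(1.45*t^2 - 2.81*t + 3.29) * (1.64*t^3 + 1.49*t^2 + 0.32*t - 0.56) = 2.378*t^5 - 2.4479*t^4 + 1.6727*t^3 + 3.1909*t^2 + 2.6264*t - 1.8424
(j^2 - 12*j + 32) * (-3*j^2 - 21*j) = -3*j^4 + 15*j^3 + 156*j^2 - 672*j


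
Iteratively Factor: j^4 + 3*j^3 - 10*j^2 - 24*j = (j)*(j^3 + 3*j^2 - 10*j - 24) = j*(j + 2)*(j^2 + j - 12) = j*(j + 2)*(j + 4)*(j - 3)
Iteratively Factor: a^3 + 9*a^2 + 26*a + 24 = (a + 4)*(a^2 + 5*a + 6) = (a + 2)*(a + 4)*(a + 3)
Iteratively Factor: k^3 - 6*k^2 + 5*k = (k)*(k^2 - 6*k + 5) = k*(k - 1)*(k - 5)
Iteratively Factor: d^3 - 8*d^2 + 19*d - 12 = (d - 4)*(d^2 - 4*d + 3) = (d - 4)*(d - 1)*(d - 3)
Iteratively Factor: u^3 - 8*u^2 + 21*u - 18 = (u - 3)*(u^2 - 5*u + 6) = (u - 3)*(u - 2)*(u - 3)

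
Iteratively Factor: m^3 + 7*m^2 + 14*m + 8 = (m + 1)*(m^2 + 6*m + 8) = (m + 1)*(m + 2)*(m + 4)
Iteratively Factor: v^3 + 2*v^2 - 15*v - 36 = (v - 4)*(v^2 + 6*v + 9) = (v - 4)*(v + 3)*(v + 3)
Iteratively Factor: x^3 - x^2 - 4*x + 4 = (x - 1)*(x^2 - 4) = (x - 2)*(x - 1)*(x + 2)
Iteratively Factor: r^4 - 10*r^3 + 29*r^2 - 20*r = (r)*(r^3 - 10*r^2 + 29*r - 20) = r*(r - 1)*(r^2 - 9*r + 20) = r*(r - 4)*(r - 1)*(r - 5)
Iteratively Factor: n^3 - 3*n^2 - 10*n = (n)*(n^2 - 3*n - 10) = n*(n + 2)*(n - 5)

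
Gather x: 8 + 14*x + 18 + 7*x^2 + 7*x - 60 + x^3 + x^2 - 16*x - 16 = x^3 + 8*x^2 + 5*x - 50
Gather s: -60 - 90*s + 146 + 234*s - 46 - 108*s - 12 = 36*s + 28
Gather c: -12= -12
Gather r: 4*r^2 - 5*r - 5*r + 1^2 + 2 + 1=4*r^2 - 10*r + 4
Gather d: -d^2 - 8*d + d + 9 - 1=-d^2 - 7*d + 8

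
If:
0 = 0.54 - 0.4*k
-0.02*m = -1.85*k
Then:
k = 1.35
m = 124.88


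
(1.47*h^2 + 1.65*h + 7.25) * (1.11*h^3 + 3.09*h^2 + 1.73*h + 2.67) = 1.6317*h^5 + 6.3738*h^4 + 15.6891*h^3 + 29.1819*h^2 + 16.948*h + 19.3575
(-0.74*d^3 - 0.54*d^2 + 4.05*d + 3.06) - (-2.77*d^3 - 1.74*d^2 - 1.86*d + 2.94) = 2.03*d^3 + 1.2*d^2 + 5.91*d + 0.12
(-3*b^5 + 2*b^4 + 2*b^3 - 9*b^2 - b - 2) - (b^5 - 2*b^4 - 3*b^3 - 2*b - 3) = -4*b^5 + 4*b^4 + 5*b^3 - 9*b^2 + b + 1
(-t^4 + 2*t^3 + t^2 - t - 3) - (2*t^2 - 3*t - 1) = -t^4 + 2*t^3 - t^2 + 2*t - 2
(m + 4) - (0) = m + 4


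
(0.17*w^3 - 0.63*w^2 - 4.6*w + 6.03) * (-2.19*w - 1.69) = -0.3723*w^4 + 1.0924*w^3 + 11.1387*w^2 - 5.4317*w - 10.1907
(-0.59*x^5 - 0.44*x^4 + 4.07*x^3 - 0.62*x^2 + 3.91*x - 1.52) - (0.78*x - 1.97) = -0.59*x^5 - 0.44*x^4 + 4.07*x^3 - 0.62*x^2 + 3.13*x + 0.45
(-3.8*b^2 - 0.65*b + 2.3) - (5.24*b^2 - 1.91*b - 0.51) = -9.04*b^2 + 1.26*b + 2.81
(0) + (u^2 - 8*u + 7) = u^2 - 8*u + 7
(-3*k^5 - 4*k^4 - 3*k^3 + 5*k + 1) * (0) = 0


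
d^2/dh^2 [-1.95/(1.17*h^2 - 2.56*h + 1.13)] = (5.33871*h^2 - 11.68128*h - 1.95*(2.34*h - 2.56)*(4.68*h - 5.12) + 5.15619)/(1.17*h^2 - 2.56*h + 1.13)^3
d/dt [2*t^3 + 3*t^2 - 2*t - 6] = 6*t^2 + 6*t - 2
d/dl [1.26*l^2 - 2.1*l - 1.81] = 2.52*l - 2.1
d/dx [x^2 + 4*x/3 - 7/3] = 2*x + 4/3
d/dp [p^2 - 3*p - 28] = 2*p - 3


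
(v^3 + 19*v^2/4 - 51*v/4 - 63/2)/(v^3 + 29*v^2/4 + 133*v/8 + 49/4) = 2*(v^2 + 3*v - 18)/(2*v^2 + 11*v + 14)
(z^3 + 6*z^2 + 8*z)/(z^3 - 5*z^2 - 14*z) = (z + 4)/(z - 7)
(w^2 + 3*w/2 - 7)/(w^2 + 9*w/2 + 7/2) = (w - 2)/(w + 1)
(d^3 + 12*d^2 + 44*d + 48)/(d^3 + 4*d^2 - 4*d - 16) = (d + 6)/(d - 2)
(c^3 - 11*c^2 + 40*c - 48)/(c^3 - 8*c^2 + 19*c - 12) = (c - 4)/(c - 1)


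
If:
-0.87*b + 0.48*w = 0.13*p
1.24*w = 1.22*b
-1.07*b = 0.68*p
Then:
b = 0.00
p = 0.00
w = 0.00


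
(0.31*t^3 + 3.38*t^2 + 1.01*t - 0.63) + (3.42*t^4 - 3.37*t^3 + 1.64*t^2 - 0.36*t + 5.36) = 3.42*t^4 - 3.06*t^3 + 5.02*t^2 + 0.65*t + 4.73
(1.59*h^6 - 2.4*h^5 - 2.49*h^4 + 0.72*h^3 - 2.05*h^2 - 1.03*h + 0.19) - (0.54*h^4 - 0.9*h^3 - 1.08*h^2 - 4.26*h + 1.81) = 1.59*h^6 - 2.4*h^5 - 3.03*h^4 + 1.62*h^3 - 0.97*h^2 + 3.23*h - 1.62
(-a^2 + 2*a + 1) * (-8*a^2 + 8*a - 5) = 8*a^4 - 24*a^3 + 13*a^2 - 2*a - 5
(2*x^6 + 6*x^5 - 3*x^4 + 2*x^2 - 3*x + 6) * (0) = 0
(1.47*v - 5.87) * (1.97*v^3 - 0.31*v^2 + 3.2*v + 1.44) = 2.8959*v^4 - 12.0196*v^3 + 6.5237*v^2 - 16.6672*v - 8.4528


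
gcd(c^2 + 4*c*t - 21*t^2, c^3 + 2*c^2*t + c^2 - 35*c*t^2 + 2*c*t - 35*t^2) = c + 7*t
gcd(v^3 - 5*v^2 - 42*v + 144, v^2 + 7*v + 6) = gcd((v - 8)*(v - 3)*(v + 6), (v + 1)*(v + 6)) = v + 6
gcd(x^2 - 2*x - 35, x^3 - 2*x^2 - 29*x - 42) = x - 7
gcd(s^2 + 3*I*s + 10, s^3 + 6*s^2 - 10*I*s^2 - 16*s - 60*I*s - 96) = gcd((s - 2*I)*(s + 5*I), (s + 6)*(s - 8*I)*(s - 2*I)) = s - 2*I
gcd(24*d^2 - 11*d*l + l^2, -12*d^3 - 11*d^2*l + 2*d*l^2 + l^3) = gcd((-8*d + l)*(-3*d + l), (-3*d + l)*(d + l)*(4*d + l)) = 3*d - l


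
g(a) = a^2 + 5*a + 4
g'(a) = 2*a + 5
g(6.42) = 77.32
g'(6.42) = 17.84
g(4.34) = 44.54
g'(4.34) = 13.68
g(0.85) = 8.97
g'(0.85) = 6.70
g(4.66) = 49.02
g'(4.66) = 14.32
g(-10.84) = 67.31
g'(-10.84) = -16.68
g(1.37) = 12.73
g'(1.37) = 7.74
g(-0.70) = 0.99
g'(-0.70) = 3.60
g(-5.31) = 5.65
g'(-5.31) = -5.62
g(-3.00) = -2.00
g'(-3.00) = -1.00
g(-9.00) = 40.00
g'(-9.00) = -13.00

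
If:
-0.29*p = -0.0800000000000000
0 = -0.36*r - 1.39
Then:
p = 0.28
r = -3.86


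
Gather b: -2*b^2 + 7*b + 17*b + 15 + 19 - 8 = -2*b^2 + 24*b + 26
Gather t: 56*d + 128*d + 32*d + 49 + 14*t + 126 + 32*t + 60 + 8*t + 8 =216*d + 54*t + 243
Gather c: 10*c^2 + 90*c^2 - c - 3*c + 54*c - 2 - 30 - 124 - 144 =100*c^2 + 50*c - 300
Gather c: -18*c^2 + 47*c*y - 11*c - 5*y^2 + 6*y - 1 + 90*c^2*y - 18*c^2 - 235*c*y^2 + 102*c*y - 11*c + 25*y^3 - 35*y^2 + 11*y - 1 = c^2*(90*y - 36) + c*(-235*y^2 + 149*y - 22) + 25*y^3 - 40*y^2 + 17*y - 2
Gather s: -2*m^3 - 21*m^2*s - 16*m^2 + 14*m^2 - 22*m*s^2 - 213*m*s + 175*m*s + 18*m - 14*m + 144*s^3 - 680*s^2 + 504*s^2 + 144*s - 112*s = -2*m^3 - 2*m^2 + 4*m + 144*s^3 + s^2*(-22*m - 176) + s*(-21*m^2 - 38*m + 32)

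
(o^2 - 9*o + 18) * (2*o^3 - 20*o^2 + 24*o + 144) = 2*o^5 - 38*o^4 + 240*o^3 - 432*o^2 - 864*o + 2592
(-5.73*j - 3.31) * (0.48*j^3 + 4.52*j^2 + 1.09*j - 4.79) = -2.7504*j^4 - 27.4884*j^3 - 21.2069*j^2 + 23.8388*j + 15.8549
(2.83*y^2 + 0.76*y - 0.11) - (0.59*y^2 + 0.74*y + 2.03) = 2.24*y^2 + 0.02*y - 2.14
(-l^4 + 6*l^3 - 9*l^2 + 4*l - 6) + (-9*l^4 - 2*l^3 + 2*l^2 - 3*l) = -10*l^4 + 4*l^3 - 7*l^2 + l - 6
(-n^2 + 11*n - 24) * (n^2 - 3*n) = -n^4 + 14*n^3 - 57*n^2 + 72*n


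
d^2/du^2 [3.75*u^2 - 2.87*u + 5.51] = 7.50000000000000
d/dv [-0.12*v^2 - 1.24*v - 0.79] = -0.24*v - 1.24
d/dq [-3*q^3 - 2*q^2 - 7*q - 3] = -9*q^2 - 4*q - 7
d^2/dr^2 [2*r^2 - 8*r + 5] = 4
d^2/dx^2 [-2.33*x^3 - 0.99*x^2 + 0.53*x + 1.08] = -13.98*x - 1.98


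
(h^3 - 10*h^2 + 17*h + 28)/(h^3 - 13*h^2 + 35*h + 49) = (h - 4)/(h - 7)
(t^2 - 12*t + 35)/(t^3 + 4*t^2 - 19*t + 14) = (t^2 - 12*t + 35)/(t^3 + 4*t^2 - 19*t + 14)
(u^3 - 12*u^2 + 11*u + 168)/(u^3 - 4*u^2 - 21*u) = (u - 8)/u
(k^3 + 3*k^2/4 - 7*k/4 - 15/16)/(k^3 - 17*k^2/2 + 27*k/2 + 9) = (k^2 + k/4 - 15/8)/(k^2 - 9*k + 18)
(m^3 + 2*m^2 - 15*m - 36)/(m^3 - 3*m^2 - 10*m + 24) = (m + 3)/(m - 2)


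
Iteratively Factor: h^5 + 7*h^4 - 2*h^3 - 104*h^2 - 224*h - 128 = (h + 2)*(h^4 + 5*h^3 - 12*h^2 - 80*h - 64) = (h + 2)*(h + 4)*(h^3 + h^2 - 16*h - 16) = (h + 1)*(h + 2)*(h + 4)*(h^2 - 16) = (h + 1)*(h + 2)*(h + 4)^2*(h - 4)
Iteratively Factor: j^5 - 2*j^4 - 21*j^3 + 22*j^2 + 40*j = (j + 4)*(j^4 - 6*j^3 + 3*j^2 + 10*j) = (j + 1)*(j + 4)*(j^3 - 7*j^2 + 10*j) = (j - 2)*(j + 1)*(j + 4)*(j^2 - 5*j) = (j - 5)*(j - 2)*(j + 1)*(j + 4)*(j)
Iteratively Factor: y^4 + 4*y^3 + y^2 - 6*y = (y - 1)*(y^3 + 5*y^2 + 6*y) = y*(y - 1)*(y^2 + 5*y + 6) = y*(y - 1)*(y + 3)*(y + 2)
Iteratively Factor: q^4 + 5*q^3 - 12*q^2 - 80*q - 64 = (q + 1)*(q^3 + 4*q^2 - 16*q - 64) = (q - 4)*(q + 1)*(q^2 + 8*q + 16) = (q - 4)*(q + 1)*(q + 4)*(q + 4)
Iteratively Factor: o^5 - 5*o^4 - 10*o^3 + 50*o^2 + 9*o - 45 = (o - 1)*(o^4 - 4*o^3 - 14*o^2 + 36*o + 45) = (o - 1)*(o + 3)*(o^3 - 7*o^2 + 7*o + 15) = (o - 5)*(o - 1)*(o + 3)*(o^2 - 2*o - 3) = (o - 5)*(o - 1)*(o + 1)*(o + 3)*(o - 3)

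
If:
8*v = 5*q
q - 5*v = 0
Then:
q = 0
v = 0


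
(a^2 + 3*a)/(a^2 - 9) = a/(a - 3)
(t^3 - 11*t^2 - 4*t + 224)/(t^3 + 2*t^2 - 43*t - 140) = (t - 8)/(t + 5)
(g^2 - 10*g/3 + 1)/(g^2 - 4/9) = 3*(3*g^2 - 10*g + 3)/(9*g^2 - 4)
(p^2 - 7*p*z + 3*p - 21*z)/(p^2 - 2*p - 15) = (p - 7*z)/(p - 5)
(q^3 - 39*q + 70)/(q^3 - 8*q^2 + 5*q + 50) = (q^2 + 5*q - 14)/(q^2 - 3*q - 10)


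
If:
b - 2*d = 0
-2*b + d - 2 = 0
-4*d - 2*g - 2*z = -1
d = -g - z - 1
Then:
No Solution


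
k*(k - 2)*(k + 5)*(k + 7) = k^4 + 10*k^3 + 11*k^2 - 70*k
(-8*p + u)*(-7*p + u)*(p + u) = 56*p^3 + 41*p^2*u - 14*p*u^2 + u^3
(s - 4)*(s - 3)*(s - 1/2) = s^3 - 15*s^2/2 + 31*s/2 - 6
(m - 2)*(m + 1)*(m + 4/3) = m^3 + m^2/3 - 10*m/3 - 8/3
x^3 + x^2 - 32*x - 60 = (x - 6)*(x + 2)*(x + 5)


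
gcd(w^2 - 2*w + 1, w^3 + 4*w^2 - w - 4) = w - 1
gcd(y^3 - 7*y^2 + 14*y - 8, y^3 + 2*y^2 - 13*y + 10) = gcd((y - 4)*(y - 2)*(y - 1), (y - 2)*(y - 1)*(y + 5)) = y^2 - 3*y + 2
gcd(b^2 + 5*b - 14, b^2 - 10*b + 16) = b - 2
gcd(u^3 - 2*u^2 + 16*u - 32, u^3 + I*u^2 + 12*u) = u + 4*I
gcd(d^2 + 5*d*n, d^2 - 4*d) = d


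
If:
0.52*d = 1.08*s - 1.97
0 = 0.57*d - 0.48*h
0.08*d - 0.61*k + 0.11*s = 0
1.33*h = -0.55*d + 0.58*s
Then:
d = 0.57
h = 0.68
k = 0.45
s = 2.10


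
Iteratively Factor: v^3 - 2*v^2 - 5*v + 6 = (v - 3)*(v^2 + v - 2) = (v - 3)*(v - 1)*(v + 2)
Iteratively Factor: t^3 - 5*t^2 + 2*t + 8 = (t + 1)*(t^2 - 6*t + 8) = (t - 2)*(t + 1)*(t - 4)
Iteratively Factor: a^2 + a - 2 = (a - 1)*(a + 2)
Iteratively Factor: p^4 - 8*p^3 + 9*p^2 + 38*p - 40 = (p + 2)*(p^3 - 10*p^2 + 29*p - 20) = (p - 5)*(p + 2)*(p^2 - 5*p + 4) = (p - 5)*(p - 4)*(p + 2)*(p - 1)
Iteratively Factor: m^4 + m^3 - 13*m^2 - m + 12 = (m - 1)*(m^3 + 2*m^2 - 11*m - 12) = (m - 1)*(m + 1)*(m^2 + m - 12) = (m - 3)*(m - 1)*(m + 1)*(m + 4)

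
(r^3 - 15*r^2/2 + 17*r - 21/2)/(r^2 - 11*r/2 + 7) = (r^2 - 4*r + 3)/(r - 2)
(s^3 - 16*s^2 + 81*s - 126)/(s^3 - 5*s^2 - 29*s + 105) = (s - 6)/(s + 5)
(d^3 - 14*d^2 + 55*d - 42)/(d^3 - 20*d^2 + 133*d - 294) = (d - 1)/(d - 7)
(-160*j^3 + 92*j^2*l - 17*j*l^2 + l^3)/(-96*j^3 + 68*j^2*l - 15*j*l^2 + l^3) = (5*j - l)/(3*j - l)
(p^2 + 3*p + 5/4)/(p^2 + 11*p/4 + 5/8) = 2*(2*p + 1)/(4*p + 1)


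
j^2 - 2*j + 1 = (j - 1)^2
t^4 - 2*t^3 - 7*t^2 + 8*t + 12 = (t - 3)*(t - 2)*(t + 1)*(t + 2)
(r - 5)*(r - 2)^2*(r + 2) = r^4 - 7*r^3 + 6*r^2 + 28*r - 40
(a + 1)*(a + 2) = a^2 + 3*a + 2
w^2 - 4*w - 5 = (w - 5)*(w + 1)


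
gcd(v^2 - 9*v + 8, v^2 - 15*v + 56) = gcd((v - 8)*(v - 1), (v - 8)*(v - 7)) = v - 8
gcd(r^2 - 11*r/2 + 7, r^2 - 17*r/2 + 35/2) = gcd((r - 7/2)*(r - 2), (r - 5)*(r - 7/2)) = r - 7/2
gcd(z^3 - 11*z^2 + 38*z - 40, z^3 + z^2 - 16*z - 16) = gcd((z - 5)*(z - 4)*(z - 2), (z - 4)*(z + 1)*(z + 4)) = z - 4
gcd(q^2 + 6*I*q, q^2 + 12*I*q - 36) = q + 6*I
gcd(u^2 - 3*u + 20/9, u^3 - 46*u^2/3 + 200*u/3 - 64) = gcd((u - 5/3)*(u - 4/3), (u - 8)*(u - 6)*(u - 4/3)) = u - 4/3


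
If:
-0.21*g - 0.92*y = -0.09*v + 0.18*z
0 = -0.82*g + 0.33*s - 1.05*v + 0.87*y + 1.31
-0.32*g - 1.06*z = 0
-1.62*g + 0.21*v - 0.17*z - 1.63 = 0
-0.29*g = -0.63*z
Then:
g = 0.00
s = 18.73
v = 7.76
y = 0.76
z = 0.00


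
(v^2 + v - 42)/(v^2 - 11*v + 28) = (v^2 + v - 42)/(v^2 - 11*v + 28)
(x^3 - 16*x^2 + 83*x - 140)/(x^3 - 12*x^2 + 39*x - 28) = (x - 5)/(x - 1)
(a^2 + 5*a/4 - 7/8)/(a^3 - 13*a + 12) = (8*a^2 + 10*a - 7)/(8*(a^3 - 13*a + 12))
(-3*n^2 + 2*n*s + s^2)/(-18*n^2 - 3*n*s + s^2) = (-n + s)/(-6*n + s)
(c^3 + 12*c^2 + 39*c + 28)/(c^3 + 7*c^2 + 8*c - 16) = (c^2 + 8*c + 7)/(c^2 + 3*c - 4)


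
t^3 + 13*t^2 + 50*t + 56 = (t + 2)*(t + 4)*(t + 7)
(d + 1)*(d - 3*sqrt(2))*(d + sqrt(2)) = d^3 - 2*sqrt(2)*d^2 + d^2 - 6*d - 2*sqrt(2)*d - 6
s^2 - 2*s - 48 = (s - 8)*(s + 6)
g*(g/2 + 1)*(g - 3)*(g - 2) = g^4/2 - 3*g^3/2 - 2*g^2 + 6*g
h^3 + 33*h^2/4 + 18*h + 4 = (h + 1/4)*(h + 4)^2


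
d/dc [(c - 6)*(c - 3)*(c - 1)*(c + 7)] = 4*c^3 - 9*c^2 - 86*c + 171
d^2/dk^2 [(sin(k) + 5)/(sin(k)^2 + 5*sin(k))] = (cos(k)^2 + 1)/sin(k)^3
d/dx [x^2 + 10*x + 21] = 2*x + 10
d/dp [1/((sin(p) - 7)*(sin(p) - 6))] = (13 - 2*sin(p))*cos(p)/((sin(p) - 7)^2*(sin(p) - 6)^2)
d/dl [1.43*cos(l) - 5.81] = -1.43*sin(l)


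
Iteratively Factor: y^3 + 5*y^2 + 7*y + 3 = (y + 3)*(y^2 + 2*y + 1) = (y + 1)*(y + 3)*(y + 1)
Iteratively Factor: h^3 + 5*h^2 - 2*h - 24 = (h + 3)*(h^2 + 2*h - 8) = (h + 3)*(h + 4)*(h - 2)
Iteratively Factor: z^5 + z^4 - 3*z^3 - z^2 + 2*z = (z - 1)*(z^4 + 2*z^3 - z^2 - 2*z) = (z - 1)*(z + 2)*(z^3 - z) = z*(z - 1)*(z + 2)*(z^2 - 1) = z*(z - 1)^2*(z + 2)*(z + 1)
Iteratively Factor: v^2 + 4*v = (v + 4)*(v)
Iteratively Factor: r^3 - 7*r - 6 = (r + 1)*(r^2 - r - 6) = (r + 1)*(r + 2)*(r - 3)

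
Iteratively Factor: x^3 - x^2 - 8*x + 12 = (x - 2)*(x^2 + x - 6) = (x - 2)^2*(x + 3)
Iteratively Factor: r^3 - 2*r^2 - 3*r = (r)*(r^2 - 2*r - 3) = r*(r - 3)*(r + 1)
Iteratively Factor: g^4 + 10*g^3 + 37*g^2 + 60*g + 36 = (g + 3)*(g^3 + 7*g^2 + 16*g + 12) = (g + 2)*(g + 3)*(g^2 + 5*g + 6) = (g + 2)*(g + 3)^2*(g + 2)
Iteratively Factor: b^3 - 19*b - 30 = (b + 2)*(b^2 - 2*b - 15) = (b + 2)*(b + 3)*(b - 5)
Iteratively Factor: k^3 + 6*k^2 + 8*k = (k + 2)*(k^2 + 4*k) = k*(k + 2)*(k + 4)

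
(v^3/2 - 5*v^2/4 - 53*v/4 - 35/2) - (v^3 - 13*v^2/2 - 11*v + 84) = -v^3/2 + 21*v^2/4 - 9*v/4 - 203/2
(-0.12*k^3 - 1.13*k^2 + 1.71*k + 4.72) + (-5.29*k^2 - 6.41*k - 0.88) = -0.12*k^3 - 6.42*k^2 - 4.7*k + 3.84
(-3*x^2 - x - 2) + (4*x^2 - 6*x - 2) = x^2 - 7*x - 4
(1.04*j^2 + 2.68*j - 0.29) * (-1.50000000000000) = -1.56*j^2 - 4.02*j + 0.435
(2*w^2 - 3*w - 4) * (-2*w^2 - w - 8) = -4*w^4 + 4*w^3 - 5*w^2 + 28*w + 32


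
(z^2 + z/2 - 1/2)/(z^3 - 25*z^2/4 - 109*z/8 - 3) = 4*(-2*z^2 - z + 1)/(-8*z^3 + 50*z^2 + 109*z + 24)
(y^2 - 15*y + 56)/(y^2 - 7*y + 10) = (y^2 - 15*y + 56)/(y^2 - 7*y + 10)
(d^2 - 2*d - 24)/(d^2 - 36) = (d + 4)/(d + 6)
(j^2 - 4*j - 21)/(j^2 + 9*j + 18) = (j - 7)/(j + 6)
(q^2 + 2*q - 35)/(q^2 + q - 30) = (q + 7)/(q + 6)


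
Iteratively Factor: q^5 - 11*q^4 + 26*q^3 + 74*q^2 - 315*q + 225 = (q - 1)*(q^4 - 10*q^3 + 16*q^2 + 90*q - 225) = (q - 5)*(q - 1)*(q^3 - 5*q^2 - 9*q + 45) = (q - 5)*(q - 3)*(q - 1)*(q^2 - 2*q - 15) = (q - 5)*(q - 3)*(q - 1)*(q + 3)*(q - 5)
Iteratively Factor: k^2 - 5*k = (k)*(k - 5)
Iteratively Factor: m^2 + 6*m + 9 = (m + 3)*(m + 3)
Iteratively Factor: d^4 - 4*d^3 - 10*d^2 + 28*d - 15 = (d - 5)*(d^3 + d^2 - 5*d + 3) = (d - 5)*(d - 1)*(d^2 + 2*d - 3) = (d - 5)*(d - 1)*(d + 3)*(d - 1)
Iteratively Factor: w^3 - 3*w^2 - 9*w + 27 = (w - 3)*(w^2 - 9) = (w - 3)^2*(w + 3)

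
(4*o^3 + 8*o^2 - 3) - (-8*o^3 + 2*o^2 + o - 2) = 12*o^3 + 6*o^2 - o - 1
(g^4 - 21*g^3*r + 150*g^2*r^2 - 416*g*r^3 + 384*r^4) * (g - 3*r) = g^5 - 24*g^4*r + 213*g^3*r^2 - 866*g^2*r^3 + 1632*g*r^4 - 1152*r^5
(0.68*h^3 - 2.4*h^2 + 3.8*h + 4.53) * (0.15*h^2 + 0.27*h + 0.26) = 0.102*h^5 - 0.1764*h^4 + 0.0987999999999999*h^3 + 1.0815*h^2 + 2.2111*h + 1.1778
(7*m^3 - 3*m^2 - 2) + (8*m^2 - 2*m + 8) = 7*m^3 + 5*m^2 - 2*m + 6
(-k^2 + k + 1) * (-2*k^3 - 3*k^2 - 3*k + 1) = 2*k^5 + k^4 - 2*k^3 - 7*k^2 - 2*k + 1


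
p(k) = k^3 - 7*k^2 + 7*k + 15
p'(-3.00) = 76.00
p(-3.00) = -96.00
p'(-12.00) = 607.00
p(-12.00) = -2805.00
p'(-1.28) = 29.84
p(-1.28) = -7.53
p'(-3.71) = 100.23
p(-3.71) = -158.38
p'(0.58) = -0.11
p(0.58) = 16.90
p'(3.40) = -5.92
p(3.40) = -2.82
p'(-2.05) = 48.31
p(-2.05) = -37.38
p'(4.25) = 1.69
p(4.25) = -4.92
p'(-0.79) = 19.93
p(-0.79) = 4.61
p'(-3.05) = 77.61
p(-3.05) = -99.84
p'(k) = 3*k^2 - 14*k + 7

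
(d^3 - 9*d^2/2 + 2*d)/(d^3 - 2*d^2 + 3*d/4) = 2*(d - 4)/(2*d - 3)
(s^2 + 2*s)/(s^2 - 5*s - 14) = s/(s - 7)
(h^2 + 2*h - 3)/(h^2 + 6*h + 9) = (h - 1)/(h + 3)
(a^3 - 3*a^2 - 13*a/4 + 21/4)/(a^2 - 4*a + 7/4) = (2*a^2 + a - 3)/(2*a - 1)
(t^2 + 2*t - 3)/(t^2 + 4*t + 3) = (t - 1)/(t + 1)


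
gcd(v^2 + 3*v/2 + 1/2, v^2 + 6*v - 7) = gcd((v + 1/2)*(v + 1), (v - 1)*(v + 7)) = 1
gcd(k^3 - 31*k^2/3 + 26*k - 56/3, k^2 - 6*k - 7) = k - 7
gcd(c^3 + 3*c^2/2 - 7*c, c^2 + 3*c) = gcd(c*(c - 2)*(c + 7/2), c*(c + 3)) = c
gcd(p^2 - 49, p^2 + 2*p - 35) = p + 7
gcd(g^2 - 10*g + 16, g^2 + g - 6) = g - 2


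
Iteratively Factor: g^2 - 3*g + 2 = (g - 1)*(g - 2)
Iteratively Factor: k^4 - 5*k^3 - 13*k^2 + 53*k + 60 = (k - 4)*(k^3 - k^2 - 17*k - 15) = (k - 4)*(k + 3)*(k^2 - 4*k - 5) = (k - 5)*(k - 4)*(k + 3)*(k + 1)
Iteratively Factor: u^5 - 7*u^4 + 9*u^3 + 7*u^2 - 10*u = (u - 1)*(u^4 - 6*u^3 + 3*u^2 + 10*u) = (u - 5)*(u - 1)*(u^3 - u^2 - 2*u) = (u - 5)*(u - 1)*(u + 1)*(u^2 - 2*u) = (u - 5)*(u - 2)*(u - 1)*(u + 1)*(u)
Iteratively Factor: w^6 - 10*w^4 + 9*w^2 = (w)*(w^5 - 10*w^3 + 9*w) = w*(w - 1)*(w^4 + w^3 - 9*w^2 - 9*w) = w^2*(w - 1)*(w^3 + w^2 - 9*w - 9) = w^2*(w - 1)*(w + 3)*(w^2 - 2*w - 3) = w^2*(w - 3)*(w - 1)*(w + 3)*(w + 1)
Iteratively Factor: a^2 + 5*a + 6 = (a + 2)*(a + 3)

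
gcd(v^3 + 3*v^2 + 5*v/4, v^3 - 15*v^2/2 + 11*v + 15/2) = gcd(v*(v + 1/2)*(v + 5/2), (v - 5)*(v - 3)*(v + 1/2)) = v + 1/2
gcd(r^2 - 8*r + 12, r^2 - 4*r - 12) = r - 6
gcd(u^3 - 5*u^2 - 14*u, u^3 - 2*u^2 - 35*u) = u^2 - 7*u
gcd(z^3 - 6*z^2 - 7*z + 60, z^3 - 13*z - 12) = z^2 - z - 12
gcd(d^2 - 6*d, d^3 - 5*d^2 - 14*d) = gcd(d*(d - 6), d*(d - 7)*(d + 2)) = d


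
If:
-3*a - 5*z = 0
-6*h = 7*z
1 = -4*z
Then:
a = 5/12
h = 7/24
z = -1/4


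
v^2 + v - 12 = (v - 3)*(v + 4)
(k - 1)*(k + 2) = k^2 + k - 2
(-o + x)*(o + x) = -o^2 + x^2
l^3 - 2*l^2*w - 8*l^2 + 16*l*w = l*(l - 8)*(l - 2*w)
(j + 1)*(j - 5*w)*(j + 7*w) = j^3 + 2*j^2*w + j^2 - 35*j*w^2 + 2*j*w - 35*w^2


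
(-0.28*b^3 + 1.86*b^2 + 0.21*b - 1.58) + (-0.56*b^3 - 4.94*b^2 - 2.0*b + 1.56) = -0.84*b^3 - 3.08*b^2 - 1.79*b - 0.02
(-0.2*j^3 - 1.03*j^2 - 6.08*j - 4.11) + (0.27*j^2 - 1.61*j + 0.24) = -0.2*j^3 - 0.76*j^2 - 7.69*j - 3.87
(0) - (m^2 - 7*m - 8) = -m^2 + 7*m + 8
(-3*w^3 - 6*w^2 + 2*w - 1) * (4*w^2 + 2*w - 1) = -12*w^5 - 30*w^4 - w^3 + 6*w^2 - 4*w + 1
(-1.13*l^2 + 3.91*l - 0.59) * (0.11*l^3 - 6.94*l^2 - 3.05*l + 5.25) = -0.1243*l^5 + 8.2723*l^4 - 23.7538*l^3 - 13.7634*l^2 + 22.327*l - 3.0975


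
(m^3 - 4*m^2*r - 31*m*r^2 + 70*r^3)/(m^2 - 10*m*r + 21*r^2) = (-m^2 - 3*m*r + 10*r^2)/(-m + 3*r)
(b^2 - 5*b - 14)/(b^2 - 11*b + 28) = (b + 2)/(b - 4)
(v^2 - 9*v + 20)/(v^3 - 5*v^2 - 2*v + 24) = (v - 5)/(v^2 - v - 6)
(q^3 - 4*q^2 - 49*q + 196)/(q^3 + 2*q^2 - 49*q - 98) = (q - 4)/(q + 2)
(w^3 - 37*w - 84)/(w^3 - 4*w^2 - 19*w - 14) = (w^2 + 7*w + 12)/(w^2 + 3*w + 2)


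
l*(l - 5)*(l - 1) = l^3 - 6*l^2 + 5*l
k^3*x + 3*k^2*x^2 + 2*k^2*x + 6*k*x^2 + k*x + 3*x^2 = (k + 1)*(k + 3*x)*(k*x + x)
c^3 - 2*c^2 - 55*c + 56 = (c - 8)*(c - 1)*(c + 7)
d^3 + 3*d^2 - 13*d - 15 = (d - 3)*(d + 1)*(d + 5)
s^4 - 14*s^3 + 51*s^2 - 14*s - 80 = (s - 8)*(s - 5)*(s - 2)*(s + 1)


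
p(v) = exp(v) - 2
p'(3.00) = 20.09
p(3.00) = 18.09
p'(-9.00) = 0.00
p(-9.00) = -2.00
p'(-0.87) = 0.42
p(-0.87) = -1.58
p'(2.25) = 9.49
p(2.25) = 7.49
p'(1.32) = 3.74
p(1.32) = 1.74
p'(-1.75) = 0.17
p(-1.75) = -1.83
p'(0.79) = 2.20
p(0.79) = 0.20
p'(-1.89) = 0.15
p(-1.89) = -1.85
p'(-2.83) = 0.06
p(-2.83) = -1.94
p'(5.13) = 169.02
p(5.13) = 167.02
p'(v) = exp(v)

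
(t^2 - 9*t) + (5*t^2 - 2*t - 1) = 6*t^2 - 11*t - 1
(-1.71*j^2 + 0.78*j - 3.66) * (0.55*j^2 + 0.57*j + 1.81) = -0.9405*j^4 - 0.5457*j^3 - 4.6635*j^2 - 0.6744*j - 6.6246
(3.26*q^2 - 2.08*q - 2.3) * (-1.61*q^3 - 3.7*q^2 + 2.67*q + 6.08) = -5.2486*q^5 - 8.7132*q^4 + 20.1032*q^3 + 22.7772*q^2 - 18.7874*q - 13.984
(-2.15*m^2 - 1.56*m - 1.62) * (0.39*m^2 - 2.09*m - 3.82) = -0.8385*m^4 + 3.8851*m^3 + 10.8416*m^2 + 9.345*m + 6.1884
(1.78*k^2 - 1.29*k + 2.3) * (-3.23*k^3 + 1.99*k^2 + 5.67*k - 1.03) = -5.7494*k^5 + 7.7089*k^4 + 0.0965000000000016*k^3 - 4.5707*k^2 + 14.3697*k - 2.369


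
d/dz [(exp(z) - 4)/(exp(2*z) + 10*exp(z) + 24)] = (-2*(exp(z) - 4)*(exp(z) + 5) + exp(2*z) + 10*exp(z) + 24)*exp(z)/(exp(2*z) + 10*exp(z) + 24)^2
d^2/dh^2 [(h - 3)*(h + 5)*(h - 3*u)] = 6*h - 6*u + 4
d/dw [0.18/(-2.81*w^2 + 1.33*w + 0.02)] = (1.0116*w - 0.2394)/(-2.81*w^2 + 1.33*w + 0.02)^2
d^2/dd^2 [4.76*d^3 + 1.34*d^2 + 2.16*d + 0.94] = 28.56*d + 2.68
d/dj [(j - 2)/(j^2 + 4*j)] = (-j^2 + 4*j + 8)/(j^2*(j^2 + 8*j + 16))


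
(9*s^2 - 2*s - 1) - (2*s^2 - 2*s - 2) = 7*s^2 + 1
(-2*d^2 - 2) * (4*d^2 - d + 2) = -8*d^4 + 2*d^3 - 12*d^2 + 2*d - 4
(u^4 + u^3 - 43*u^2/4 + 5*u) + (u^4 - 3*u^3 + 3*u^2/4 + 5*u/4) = 2*u^4 - 2*u^3 - 10*u^2 + 25*u/4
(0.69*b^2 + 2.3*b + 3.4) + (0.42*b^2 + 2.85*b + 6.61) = 1.11*b^2 + 5.15*b + 10.01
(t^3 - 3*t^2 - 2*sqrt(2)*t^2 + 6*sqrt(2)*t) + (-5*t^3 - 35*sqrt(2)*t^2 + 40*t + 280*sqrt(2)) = -4*t^3 - 37*sqrt(2)*t^2 - 3*t^2 + 6*sqrt(2)*t + 40*t + 280*sqrt(2)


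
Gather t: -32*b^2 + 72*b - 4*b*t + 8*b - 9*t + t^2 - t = -32*b^2 + 80*b + t^2 + t*(-4*b - 10)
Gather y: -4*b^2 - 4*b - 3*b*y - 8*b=-4*b^2 - 3*b*y - 12*b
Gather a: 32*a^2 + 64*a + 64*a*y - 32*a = 32*a^2 + a*(64*y + 32)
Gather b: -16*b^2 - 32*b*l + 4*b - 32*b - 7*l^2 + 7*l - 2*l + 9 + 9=-16*b^2 + b*(-32*l - 28) - 7*l^2 + 5*l + 18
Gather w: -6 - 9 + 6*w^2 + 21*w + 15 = 6*w^2 + 21*w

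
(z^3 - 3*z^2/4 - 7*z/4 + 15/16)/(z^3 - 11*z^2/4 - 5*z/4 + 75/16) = (2*z - 1)/(2*z - 5)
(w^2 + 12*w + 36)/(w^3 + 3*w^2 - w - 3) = (w^2 + 12*w + 36)/(w^3 + 3*w^2 - w - 3)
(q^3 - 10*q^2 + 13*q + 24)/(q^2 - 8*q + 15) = (q^2 - 7*q - 8)/(q - 5)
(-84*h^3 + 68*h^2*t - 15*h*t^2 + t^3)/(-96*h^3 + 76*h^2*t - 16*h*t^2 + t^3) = (-7*h + t)/(-8*h + t)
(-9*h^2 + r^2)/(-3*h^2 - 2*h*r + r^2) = (3*h + r)/(h + r)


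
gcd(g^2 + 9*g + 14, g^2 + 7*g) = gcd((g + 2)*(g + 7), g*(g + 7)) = g + 7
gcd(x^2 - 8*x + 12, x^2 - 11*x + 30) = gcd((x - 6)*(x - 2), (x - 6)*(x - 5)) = x - 6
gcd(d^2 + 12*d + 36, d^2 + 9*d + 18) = d + 6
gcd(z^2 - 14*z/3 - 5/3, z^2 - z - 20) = z - 5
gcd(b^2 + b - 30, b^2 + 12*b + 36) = b + 6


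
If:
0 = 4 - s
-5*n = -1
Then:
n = 1/5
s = 4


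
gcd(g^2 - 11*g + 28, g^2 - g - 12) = g - 4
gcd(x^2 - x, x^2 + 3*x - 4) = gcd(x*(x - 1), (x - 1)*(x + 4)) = x - 1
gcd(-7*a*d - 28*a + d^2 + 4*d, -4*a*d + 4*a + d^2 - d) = 1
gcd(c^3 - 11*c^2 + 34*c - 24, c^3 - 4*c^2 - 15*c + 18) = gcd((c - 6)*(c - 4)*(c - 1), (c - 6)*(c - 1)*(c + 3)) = c^2 - 7*c + 6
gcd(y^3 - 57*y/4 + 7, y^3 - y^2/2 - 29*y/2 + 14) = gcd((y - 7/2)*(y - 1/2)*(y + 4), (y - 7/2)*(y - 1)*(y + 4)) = y^2 + y/2 - 14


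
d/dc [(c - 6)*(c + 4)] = 2*c - 2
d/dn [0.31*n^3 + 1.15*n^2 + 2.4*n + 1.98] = 0.93*n^2 + 2.3*n + 2.4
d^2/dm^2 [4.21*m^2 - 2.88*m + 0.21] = 8.42000000000000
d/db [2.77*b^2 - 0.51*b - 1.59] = 5.54*b - 0.51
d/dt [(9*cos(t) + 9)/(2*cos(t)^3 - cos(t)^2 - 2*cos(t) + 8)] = 9*(-35*sin(t) + 5*sin(3*t) + 2*sin(4*t))/(cos(t) + cos(2*t) - cos(3*t) - 15)^2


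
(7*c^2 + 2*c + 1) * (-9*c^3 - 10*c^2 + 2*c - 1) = -63*c^5 - 88*c^4 - 15*c^3 - 13*c^2 - 1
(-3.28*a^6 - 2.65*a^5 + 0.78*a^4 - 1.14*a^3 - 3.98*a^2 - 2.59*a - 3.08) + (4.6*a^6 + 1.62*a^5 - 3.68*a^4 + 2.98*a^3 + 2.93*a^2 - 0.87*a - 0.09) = 1.32*a^6 - 1.03*a^5 - 2.9*a^4 + 1.84*a^3 - 1.05*a^2 - 3.46*a - 3.17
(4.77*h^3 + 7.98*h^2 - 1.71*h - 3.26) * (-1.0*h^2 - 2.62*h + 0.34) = -4.77*h^5 - 20.4774*h^4 - 17.5758*h^3 + 10.4534*h^2 + 7.9598*h - 1.1084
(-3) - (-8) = 5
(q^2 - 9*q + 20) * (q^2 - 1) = q^4 - 9*q^3 + 19*q^2 + 9*q - 20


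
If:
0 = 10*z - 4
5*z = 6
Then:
No Solution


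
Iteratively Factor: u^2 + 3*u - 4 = (u + 4)*(u - 1)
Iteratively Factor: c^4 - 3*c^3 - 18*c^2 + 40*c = (c - 5)*(c^3 + 2*c^2 - 8*c) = (c - 5)*(c - 2)*(c^2 + 4*c) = (c - 5)*(c - 2)*(c + 4)*(c)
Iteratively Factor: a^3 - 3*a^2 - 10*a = (a)*(a^2 - 3*a - 10) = a*(a + 2)*(a - 5)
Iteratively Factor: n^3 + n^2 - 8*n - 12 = (n + 2)*(n^2 - n - 6) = (n - 3)*(n + 2)*(n + 2)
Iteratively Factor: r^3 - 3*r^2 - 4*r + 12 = (r - 2)*(r^2 - r - 6) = (r - 2)*(r + 2)*(r - 3)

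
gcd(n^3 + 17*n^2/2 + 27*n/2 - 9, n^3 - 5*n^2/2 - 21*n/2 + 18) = n + 3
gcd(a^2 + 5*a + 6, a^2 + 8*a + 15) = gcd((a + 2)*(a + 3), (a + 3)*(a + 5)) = a + 3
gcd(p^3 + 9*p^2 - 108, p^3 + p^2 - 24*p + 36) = p^2 + 3*p - 18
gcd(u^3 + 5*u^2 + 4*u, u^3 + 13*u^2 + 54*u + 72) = u + 4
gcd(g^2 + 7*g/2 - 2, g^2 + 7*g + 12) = g + 4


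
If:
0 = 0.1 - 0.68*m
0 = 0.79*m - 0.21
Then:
No Solution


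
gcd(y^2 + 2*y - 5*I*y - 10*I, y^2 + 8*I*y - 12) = 1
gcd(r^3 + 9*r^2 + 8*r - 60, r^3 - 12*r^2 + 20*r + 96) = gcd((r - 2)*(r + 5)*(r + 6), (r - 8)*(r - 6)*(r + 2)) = 1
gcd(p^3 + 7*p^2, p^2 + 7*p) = p^2 + 7*p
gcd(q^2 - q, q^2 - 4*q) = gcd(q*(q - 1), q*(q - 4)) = q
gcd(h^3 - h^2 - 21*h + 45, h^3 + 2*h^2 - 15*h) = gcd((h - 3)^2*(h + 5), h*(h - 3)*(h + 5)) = h^2 + 2*h - 15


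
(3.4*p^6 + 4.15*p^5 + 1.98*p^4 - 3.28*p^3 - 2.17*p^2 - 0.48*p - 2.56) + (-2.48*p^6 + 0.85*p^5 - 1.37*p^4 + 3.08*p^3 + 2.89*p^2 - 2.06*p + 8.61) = 0.92*p^6 + 5.0*p^5 + 0.61*p^4 - 0.2*p^3 + 0.72*p^2 - 2.54*p + 6.05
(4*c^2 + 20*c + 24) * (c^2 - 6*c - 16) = 4*c^4 - 4*c^3 - 160*c^2 - 464*c - 384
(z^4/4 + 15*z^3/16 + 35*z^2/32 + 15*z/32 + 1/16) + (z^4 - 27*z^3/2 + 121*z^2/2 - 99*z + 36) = 5*z^4/4 - 201*z^3/16 + 1971*z^2/32 - 3153*z/32 + 577/16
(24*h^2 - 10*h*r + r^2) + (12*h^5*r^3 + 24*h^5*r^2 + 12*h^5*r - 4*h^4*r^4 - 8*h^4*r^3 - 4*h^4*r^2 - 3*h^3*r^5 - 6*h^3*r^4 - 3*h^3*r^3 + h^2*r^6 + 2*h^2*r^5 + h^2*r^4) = 12*h^5*r^3 + 24*h^5*r^2 + 12*h^5*r - 4*h^4*r^4 - 8*h^4*r^3 - 4*h^4*r^2 - 3*h^3*r^5 - 6*h^3*r^4 - 3*h^3*r^3 + h^2*r^6 + 2*h^2*r^5 + h^2*r^4 + 24*h^2 - 10*h*r + r^2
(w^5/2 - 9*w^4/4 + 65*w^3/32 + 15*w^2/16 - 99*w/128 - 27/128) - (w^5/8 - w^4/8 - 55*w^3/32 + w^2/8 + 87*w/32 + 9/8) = 3*w^5/8 - 17*w^4/8 + 15*w^3/4 + 13*w^2/16 - 447*w/128 - 171/128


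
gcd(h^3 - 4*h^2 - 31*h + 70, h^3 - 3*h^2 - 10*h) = 1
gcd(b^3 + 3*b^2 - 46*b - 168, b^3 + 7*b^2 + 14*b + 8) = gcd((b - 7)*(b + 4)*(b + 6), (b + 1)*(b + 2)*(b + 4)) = b + 4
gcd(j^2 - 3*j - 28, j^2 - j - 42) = j - 7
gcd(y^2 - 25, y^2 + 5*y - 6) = 1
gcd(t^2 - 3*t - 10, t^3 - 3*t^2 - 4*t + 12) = t + 2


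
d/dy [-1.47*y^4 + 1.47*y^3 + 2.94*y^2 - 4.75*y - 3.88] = -5.88*y^3 + 4.41*y^2 + 5.88*y - 4.75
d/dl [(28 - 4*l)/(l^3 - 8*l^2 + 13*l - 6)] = 4*(2*l^2 - 27*l + 85)/(l^5 - 15*l^4 + 75*l^3 - 145*l^2 + 120*l - 36)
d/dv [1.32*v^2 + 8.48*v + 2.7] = 2.64*v + 8.48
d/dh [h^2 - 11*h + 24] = 2*h - 11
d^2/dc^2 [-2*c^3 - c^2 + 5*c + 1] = -12*c - 2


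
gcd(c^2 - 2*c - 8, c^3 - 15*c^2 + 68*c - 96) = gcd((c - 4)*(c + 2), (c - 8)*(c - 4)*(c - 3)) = c - 4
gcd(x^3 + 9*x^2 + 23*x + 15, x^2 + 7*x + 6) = x + 1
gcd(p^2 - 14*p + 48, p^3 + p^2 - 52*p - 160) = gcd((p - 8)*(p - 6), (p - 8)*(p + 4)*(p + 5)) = p - 8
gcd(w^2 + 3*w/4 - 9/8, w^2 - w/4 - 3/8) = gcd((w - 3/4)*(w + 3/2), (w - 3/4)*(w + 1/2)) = w - 3/4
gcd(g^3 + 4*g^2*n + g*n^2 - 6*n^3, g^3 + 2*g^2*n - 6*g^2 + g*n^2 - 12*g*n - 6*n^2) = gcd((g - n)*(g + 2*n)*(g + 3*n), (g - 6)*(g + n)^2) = 1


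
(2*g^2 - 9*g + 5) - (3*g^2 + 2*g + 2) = -g^2 - 11*g + 3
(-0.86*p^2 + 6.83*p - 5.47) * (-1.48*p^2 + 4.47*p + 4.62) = 1.2728*p^4 - 13.9526*p^3 + 34.6525*p^2 + 7.1037*p - 25.2714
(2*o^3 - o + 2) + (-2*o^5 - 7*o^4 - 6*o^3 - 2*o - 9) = -2*o^5 - 7*o^4 - 4*o^3 - 3*o - 7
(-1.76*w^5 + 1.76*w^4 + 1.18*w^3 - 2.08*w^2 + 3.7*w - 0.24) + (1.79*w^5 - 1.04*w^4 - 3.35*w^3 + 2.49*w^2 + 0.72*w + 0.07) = 0.03*w^5 + 0.72*w^4 - 2.17*w^3 + 0.41*w^2 + 4.42*w - 0.17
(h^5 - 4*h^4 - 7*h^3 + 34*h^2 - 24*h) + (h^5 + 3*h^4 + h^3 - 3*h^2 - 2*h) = 2*h^5 - h^4 - 6*h^3 + 31*h^2 - 26*h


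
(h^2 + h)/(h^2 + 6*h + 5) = h/(h + 5)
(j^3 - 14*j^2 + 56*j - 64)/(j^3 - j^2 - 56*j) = (j^2 - 6*j + 8)/(j*(j + 7))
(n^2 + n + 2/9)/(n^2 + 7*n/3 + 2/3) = (n + 2/3)/(n + 2)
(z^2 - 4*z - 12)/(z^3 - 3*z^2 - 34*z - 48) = (z - 6)/(z^2 - 5*z - 24)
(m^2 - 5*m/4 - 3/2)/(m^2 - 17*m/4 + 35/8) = 2*(4*m^2 - 5*m - 6)/(8*m^2 - 34*m + 35)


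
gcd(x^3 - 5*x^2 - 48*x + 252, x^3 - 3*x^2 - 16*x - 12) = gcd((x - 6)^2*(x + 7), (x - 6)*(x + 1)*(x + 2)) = x - 6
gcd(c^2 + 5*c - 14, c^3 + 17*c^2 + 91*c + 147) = c + 7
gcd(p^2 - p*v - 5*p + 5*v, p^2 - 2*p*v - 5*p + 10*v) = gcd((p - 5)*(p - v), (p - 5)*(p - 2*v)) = p - 5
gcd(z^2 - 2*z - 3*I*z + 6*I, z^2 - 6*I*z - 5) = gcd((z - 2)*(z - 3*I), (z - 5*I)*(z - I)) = 1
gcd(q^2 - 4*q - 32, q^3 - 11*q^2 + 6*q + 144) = q - 8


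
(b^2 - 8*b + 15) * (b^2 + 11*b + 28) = b^4 + 3*b^3 - 45*b^2 - 59*b + 420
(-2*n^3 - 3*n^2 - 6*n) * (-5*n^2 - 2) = 10*n^5 + 15*n^4 + 34*n^3 + 6*n^2 + 12*n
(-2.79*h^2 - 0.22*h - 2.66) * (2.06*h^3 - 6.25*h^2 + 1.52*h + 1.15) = -5.7474*h^5 + 16.9843*h^4 - 8.3454*h^3 + 13.0821*h^2 - 4.2962*h - 3.059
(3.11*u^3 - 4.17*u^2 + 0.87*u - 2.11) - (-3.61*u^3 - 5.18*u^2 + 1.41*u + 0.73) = 6.72*u^3 + 1.01*u^2 - 0.54*u - 2.84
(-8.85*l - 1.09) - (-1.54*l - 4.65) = 3.56 - 7.31*l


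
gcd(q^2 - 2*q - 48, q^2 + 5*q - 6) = q + 6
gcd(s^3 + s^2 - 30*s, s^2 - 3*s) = s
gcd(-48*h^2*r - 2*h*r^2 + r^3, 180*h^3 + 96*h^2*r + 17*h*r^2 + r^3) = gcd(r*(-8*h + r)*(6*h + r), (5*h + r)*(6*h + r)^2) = 6*h + r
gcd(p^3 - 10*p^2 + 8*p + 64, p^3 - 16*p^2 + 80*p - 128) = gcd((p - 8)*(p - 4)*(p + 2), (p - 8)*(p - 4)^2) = p^2 - 12*p + 32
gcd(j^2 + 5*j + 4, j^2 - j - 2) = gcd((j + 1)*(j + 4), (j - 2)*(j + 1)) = j + 1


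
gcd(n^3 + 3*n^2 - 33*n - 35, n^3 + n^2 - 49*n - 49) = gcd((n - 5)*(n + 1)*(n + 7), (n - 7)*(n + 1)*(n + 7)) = n^2 + 8*n + 7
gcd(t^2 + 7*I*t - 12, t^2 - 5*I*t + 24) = t + 3*I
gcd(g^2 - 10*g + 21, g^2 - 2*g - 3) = g - 3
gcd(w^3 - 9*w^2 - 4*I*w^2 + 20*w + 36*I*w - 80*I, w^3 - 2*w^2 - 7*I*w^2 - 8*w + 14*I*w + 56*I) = w - 4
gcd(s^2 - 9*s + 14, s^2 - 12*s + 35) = s - 7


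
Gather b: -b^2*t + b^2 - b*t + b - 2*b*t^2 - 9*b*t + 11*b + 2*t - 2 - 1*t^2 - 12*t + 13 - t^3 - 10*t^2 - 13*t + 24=b^2*(1 - t) + b*(-2*t^2 - 10*t + 12) - t^3 - 11*t^2 - 23*t + 35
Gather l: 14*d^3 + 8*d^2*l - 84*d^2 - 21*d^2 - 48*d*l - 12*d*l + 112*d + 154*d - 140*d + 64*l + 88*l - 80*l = 14*d^3 - 105*d^2 + 126*d + l*(8*d^2 - 60*d + 72)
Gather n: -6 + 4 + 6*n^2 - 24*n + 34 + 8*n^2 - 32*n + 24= 14*n^2 - 56*n + 56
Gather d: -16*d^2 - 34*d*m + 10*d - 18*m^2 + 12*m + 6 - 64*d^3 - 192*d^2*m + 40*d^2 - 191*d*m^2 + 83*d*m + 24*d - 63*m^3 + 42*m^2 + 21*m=-64*d^3 + d^2*(24 - 192*m) + d*(-191*m^2 + 49*m + 34) - 63*m^3 + 24*m^2 + 33*m + 6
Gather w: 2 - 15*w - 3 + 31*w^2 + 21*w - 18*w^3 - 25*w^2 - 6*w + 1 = -18*w^3 + 6*w^2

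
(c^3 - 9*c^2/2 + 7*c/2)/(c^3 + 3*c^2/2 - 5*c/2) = (2*c - 7)/(2*c + 5)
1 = 1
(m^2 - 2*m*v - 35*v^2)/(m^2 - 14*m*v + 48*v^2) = (m^2 - 2*m*v - 35*v^2)/(m^2 - 14*m*v + 48*v^2)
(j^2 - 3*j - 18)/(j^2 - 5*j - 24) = (j - 6)/(j - 8)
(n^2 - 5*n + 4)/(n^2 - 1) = (n - 4)/(n + 1)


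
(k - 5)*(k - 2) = k^2 - 7*k + 10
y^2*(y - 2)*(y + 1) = y^4 - y^3 - 2*y^2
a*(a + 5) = a^2 + 5*a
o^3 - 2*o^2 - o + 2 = (o - 2)*(o - 1)*(o + 1)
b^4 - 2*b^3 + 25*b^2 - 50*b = b*(b - 2)*(b - 5*I)*(b + 5*I)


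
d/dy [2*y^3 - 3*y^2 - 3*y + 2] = 6*y^2 - 6*y - 3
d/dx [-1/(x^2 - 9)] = 2*x/(x^2 - 9)^2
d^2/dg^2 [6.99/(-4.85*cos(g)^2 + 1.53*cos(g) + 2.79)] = (-657.6891*(1 - cos(g)^2)^2 + 155.607885*cos(g)^3 - 723.548181*cos(g)^2 - 281.377557*cos(g) + 879.585252)/(-4.85*cos(g)^2 + 1.53*cos(g) + 2.79)^3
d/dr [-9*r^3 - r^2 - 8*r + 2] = -27*r^2 - 2*r - 8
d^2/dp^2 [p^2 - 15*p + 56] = 2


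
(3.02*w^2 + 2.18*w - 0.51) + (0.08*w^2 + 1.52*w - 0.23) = 3.1*w^2 + 3.7*w - 0.74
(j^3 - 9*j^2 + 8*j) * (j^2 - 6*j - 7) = j^5 - 15*j^4 + 55*j^3 + 15*j^2 - 56*j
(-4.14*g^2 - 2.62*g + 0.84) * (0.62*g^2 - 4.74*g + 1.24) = -2.5668*g^4 + 17.9992*g^3 + 7.806*g^2 - 7.2304*g + 1.0416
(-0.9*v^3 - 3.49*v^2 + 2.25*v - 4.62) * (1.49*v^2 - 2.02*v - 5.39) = -1.341*v^5 - 3.3821*v^4 + 15.2533*v^3 + 7.3823*v^2 - 2.7951*v + 24.9018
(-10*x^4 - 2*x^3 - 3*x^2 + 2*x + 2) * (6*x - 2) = -60*x^5 + 8*x^4 - 14*x^3 + 18*x^2 + 8*x - 4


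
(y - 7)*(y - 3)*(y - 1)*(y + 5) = y^4 - 6*y^3 - 24*y^2 + 134*y - 105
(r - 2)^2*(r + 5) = r^3 + r^2 - 16*r + 20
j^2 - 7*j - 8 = (j - 8)*(j + 1)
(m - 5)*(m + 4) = m^2 - m - 20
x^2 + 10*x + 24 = (x + 4)*(x + 6)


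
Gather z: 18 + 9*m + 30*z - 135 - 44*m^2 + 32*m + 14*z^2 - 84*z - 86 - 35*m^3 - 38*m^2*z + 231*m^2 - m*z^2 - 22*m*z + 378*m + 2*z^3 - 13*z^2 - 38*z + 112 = -35*m^3 + 187*m^2 + 419*m + 2*z^3 + z^2*(1 - m) + z*(-38*m^2 - 22*m - 92) - 91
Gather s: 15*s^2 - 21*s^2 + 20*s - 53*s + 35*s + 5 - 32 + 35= -6*s^2 + 2*s + 8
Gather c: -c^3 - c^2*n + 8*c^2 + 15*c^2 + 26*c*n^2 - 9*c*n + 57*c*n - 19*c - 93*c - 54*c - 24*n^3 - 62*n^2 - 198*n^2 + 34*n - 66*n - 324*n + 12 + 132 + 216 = -c^3 + c^2*(23 - n) + c*(26*n^2 + 48*n - 166) - 24*n^3 - 260*n^2 - 356*n + 360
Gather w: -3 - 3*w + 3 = -3*w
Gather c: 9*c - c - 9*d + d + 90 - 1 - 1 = 8*c - 8*d + 88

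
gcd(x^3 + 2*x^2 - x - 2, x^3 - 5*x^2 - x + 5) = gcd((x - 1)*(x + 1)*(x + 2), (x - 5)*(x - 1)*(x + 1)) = x^2 - 1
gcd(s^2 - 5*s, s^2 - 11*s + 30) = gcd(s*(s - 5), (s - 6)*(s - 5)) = s - 5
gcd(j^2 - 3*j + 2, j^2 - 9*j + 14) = j - 2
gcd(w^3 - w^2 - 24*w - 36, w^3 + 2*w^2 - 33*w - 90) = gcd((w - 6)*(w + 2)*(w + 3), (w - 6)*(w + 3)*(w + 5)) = w^2 - 3*w - 18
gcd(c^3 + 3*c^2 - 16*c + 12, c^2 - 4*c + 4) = c - 2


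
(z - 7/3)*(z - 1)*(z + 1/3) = z^3 - 3*z^2 + 11*z/9 + 7/9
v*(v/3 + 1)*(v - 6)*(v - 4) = v^4/3 - 7*v^3/3 - 2*v^2 + 24*v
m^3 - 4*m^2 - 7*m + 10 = (m - 5)*(m - 1)*(m + 2)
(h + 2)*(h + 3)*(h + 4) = h^3 + 9*h^2 + 26*h + 24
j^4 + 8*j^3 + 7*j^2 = j^2*(j + 1)*(j + 7)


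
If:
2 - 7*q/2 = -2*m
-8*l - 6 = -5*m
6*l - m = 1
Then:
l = 1/2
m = 2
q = 12/7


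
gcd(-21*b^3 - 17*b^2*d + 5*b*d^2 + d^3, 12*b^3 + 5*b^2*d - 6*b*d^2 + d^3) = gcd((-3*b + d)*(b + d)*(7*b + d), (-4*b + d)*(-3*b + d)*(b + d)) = 3*b^2 + 2*b*d - d^2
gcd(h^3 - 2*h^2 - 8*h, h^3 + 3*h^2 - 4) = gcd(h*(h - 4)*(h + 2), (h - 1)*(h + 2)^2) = h + 2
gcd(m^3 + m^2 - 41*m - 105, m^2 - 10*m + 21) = m - 7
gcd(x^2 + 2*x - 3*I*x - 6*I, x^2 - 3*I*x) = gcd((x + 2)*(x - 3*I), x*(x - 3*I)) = x - 3*I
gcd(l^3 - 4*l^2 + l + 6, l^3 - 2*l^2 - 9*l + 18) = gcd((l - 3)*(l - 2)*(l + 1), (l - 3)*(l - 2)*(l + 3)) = l^2 - 5*l + 6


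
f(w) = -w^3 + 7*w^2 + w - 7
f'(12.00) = -263.00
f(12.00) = -715.00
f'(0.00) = 1.00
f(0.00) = -7.00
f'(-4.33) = -115.87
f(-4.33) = 201.10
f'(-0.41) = -5.24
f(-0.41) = -6.16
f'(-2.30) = -47.07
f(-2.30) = 39.90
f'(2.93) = 16.27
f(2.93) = 30.87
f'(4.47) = 3.64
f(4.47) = 48.02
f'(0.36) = 5.65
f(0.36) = -5.78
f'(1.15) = 13.13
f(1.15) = 1.89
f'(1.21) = 13.55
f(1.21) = 2.69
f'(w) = -3*w^2 + 14*w + 1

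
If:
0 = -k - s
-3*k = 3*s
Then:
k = -s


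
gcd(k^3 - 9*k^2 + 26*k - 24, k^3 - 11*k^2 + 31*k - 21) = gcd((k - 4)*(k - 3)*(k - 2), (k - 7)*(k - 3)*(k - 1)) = k - 3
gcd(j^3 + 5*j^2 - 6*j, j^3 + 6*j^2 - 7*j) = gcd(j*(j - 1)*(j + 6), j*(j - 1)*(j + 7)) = j^2 - j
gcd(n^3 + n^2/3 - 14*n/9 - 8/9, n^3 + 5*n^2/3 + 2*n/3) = n^2 + 5*n/3 + 2/3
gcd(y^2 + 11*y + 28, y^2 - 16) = y + 4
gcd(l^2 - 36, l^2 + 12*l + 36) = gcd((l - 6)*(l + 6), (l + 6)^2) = l + 6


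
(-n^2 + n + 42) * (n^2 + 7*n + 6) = -n^4 - 6*n^3 + 43*n^2 + 300*n + 252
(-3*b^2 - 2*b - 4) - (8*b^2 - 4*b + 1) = -11*b^2 + 2*b - 5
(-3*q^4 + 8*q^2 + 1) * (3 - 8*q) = 24*q^5 - 9*q^4 - 64*q^3 + 24*q^2 - 8*q + 3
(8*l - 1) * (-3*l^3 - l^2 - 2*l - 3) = -24*l^4 - 5*l^3 - 15*l^2 - 22*l + 3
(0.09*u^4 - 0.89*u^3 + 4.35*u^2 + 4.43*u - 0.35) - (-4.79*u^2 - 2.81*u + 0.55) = 0.09*u^4 - 0.89*u^3 + 9.14*u^2 + 7.24*u - 0.9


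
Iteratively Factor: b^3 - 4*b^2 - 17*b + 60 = (b - 5)*(b^2 + b - 12) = (b - 5)*(b - 3)*(b + 4)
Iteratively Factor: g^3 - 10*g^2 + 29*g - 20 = (g - 4)*(g^2 - 6*g + 5) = (g - 5)*(g - 4)*(g - 1)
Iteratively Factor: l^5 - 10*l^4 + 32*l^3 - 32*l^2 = (l - 4)*(l^4 - 6*l^3 + 8*l^2) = l*(l - 4)*(l^3 - 6*l^2 + 8*l) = l*(l - 4)^2*(l^2 - 2*l) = l*(l - 4)^2*(l - 2)*(l)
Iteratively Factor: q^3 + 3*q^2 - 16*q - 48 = (q - 4)*(q^2 + 7*q + 12) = (q - 4)*(q + 3)*(q + 4)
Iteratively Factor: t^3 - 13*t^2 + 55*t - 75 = (t - 3)*(t^2 - 10*t + 25) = (t - 5)*(t - 3)*(t - 5)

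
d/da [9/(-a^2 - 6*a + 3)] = 18*(a + 3)/(a^2 + 6*a - 3)^2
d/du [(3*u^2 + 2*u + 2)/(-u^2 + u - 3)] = (5*u^2 - 14*u - 8)/(u^4 - 2*u^3 + 7*u^2 - 6*u + 9)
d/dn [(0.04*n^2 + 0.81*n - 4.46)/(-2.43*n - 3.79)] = (-0.0972*n^2 - 0.3032*n - 13.9077)/(5.9049*n^2 + 18.4194*n + 14.3641)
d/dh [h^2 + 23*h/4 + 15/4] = 2*h + 23/4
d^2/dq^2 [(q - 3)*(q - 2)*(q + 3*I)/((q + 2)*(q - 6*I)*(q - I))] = (q^6*(-14 + 20*I) + q^5*(72 - 6*I) + q^4*(-846 - 528*I) + q^3*(-1000 + 3050*I) + q^2*(6624 - 3708*I) + q*(-7344 - 15768*I) - 10368 - 3888*I)/(q^9 + q^8*(6 - 21*I) + q^7*(-153 - 126*I) + q^6*(-982 + 343*I) + q^5*(-990 + 3402*I) + q^4*(4620 + 6384*I) + q^3*(11664 + 224*I) + q^2*(6624 - 9072*I) + q*(-2592 - 6048*I) - 1728)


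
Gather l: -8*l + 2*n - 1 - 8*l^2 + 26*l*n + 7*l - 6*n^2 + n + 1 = -8*l^2 + l*(26*n - 1) - 6*n^2 + 3*n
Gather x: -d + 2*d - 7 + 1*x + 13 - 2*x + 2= d - x + 8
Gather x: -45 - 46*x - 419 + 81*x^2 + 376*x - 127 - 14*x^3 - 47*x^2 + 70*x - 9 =-14*x^3 + 34*x^2 + 400*x - 600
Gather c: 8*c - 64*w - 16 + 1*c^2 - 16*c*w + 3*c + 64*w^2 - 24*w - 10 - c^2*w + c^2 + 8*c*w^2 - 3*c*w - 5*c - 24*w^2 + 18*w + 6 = c^2*(2 - w) + c*(8*w^2 - 19*w + 6) + 40*w^2 - 70*w - 20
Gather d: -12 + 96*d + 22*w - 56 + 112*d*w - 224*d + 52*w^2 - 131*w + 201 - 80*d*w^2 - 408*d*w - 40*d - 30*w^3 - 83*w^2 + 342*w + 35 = d*(-80*w^2 - 296*w - 168) - 30*w^3 - 31*w^2 + 233*w + 168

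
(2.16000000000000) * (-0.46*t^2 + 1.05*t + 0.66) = -0.9936*t^2 + 2.268*t + 1.4256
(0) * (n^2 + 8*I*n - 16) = 0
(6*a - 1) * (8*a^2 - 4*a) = 48*a^3 - 32*a^2 + 4*a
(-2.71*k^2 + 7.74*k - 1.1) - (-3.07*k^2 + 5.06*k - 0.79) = 0.36*k^2 + 2.68*k - 0.31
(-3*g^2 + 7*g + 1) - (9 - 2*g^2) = -g^2 + 7*g - 8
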